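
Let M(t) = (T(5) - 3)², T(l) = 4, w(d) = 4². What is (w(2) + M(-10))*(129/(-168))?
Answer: -731/56 ≈ -13.054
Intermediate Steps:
w(d) = 16
M(t) = 1 (M(t) = (4 - 3)² = 1² = 1)
(w(2) + M(-10))*(129/(-168)) = (16 + 1)*(129/(-168)) = 17*(129*(-1/168)) = 17*(-43/56) = -731/56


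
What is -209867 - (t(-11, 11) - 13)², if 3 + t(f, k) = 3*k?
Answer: -210156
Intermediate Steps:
t(f, k) = -3 + 3*k
-209867 - (t(-11, 11) - 13)² = -209867 - ((-3 + 3*11) - 13)² = -209867 - ((-3 + 33) - 13)² = -209867 - (30 - 13)² = -209867 - 1*17² = -209867 - 1*289 = -209867 - 289 = -210156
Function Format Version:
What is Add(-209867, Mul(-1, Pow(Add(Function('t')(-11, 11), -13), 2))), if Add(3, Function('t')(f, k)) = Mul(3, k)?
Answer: -210156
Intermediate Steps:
Function('t')(f, k) = Add(-3, Mul(3, k))
Add(-209867, Mul(-1, Pow(Add(Function('t')(-11, 11), -13), 2))) = Add(-209867, Mul(-1, Pow(Add(Add(-3, Mul(3, 11)), -13), 2))) = Add(-209867, Mul(-1, Pow(Add(Add(-3, 33), -13), 2))) = Add(-209867, Mul(-1, Pow(Add(30, -13), 2))) = Add(-209867, Mul(-1, Pow(17, 2))) = Add(-209867, Mul(-1, 289)) = Add(-209867, -289) = -210156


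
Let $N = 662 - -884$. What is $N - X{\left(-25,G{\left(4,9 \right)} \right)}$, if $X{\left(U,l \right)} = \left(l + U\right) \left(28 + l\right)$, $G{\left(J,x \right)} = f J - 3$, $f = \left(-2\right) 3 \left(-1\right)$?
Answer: $1742$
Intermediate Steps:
$f = 6$ ($f = \left(-6\right) \left(-1\right) = 6$)
$G{\left(J,x \right)} = -3 + 6 J$ ($G{\left(J,x \right)} = 6 J - 3 = -3 + 6 J$)
$N = 1546$ ($N = 662 + 884 = 1546$)
$X{\left(U,l \right)} = \left(28 + l\right) \left(U + l\right)$ ($X{\left(U,l \right)} = \left(U + l\right) \left(28 + l\right) = \left(28 + l\right) \left(U + l\right)$)
$N - X{\left(-25,G{\left(4,9 \right)} \right)} = 1546 - \left(\left(-3 + 6 \cdot 4\right)^{2} + 28 \left(-25\right) + 28 \left(-3 + 6 \cdot 4\right) - 25 \left(-3 + 6 \cdot 4\right)\right) = 1546 - \left(\left(-3 + 24\right)^{2} - 700 + 28 \left(-3 + 24\right) - 25 \left(-3 + 24\right)\right) = 1546 - \left(21^{2} - 700 + 28 \cdot 21 - 525\right) = 1546 - \left(441 - 700 + 588 - 525\right) = 1546 - -196 = 1546 + 196 = 1742$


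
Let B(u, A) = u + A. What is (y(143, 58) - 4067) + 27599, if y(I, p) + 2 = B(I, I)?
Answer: 23816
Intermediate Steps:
B(u, A) = A + u
y(I, p) = -2 + 2*I (y(I, p) = -2 + (I + I) = -2 + 2*I)
(y(143, 58) - 4067) + 27599 = ((-2 + 2*143) - 4067) + 27599 = ((-2 + 286) - 4067) + 27599 = (284 - 4067) + 27599 = -3783 + 27599 = 23816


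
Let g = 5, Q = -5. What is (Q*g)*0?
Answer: 0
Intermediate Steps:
(Q*g)*0 = -5*5*0 = -25*0 = 0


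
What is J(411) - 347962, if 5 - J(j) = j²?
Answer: -516878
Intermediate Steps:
J(j) = 5 - j²
J(411) - 347962 = (5 - 1*411²) - 347962 = (5 - 1*168921) - 347962 = (5 - 168921) - 347962 = -168916 - 347962 = -516878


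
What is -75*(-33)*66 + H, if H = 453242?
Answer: 616592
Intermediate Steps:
-75*(-33)*66 + H = -75*(-33)*66 + 453242 = 2475*66 + 453242 = 163350 + 453242 = 616592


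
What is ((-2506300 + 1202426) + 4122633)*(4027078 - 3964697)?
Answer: 175837005179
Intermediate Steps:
((-2506300 + 1202426) + 4122633)*(4027078 - 3964697) = (-1303874 + 4122633)*62381 = 2818759*62381 = 175837005179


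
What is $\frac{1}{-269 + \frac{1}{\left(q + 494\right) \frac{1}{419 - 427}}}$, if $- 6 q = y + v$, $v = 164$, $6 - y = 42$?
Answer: $- \frac{709}{190733} \approx -0.0037172$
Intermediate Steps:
$y = -36$ ($y = 6 - 42 = -36$)
$q = - \frac{64}{3}$ ($q = - \frac{-36 + 164}{6} = \left(- \frac{1}{6}\right) 128 = - \frac{64}{3} \approx -21.333$)
$\frac{1}{-269 + \frac{1}{\left(q + 494\right) \frac{1}{419 - 427}}} = \frac{1}{-269 + \frac{1}{\left(- \frac{64}{3} + 494\right) \frac{1}{419 - 427}}} = \frac{1}{-269 + \frac{1}{\frac{1418}{3} \frac{1}{-8}}} = \frac{1}{-269 + \frac{1}{\frac{1418}{3} \left(- \frac{1}{8}\right)}} = \frac{1}{-269 + \frac{1}{- \frac{709}{12}}} = \frac{1}{-269 - \frac{12}{709}} = \frac{1}{- \frac{190733}{709}} = - \frac{709}{190733}$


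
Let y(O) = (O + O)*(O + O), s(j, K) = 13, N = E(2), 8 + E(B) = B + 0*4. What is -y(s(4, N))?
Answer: -676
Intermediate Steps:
E(B) = -8 + B (E(B) = -8 + (B + 0*4) = -8 + (B + 0) = -8 + B)
N = -6 (N = -8 + 2 = -6)
y(O) = 4*O² (y(O) = (2*O)*(2*O) = 4*O²)
-y(s(4, N)) = -4*13² = -4*169 = -1*676 = -676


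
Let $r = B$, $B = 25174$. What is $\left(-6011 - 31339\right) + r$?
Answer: $-12176$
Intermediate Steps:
$r = 25174$
$\left(-6011 - 31339\right) + r = \left(-6011 - 31339\right) + 25174 = -37350 + 25174 = -12176$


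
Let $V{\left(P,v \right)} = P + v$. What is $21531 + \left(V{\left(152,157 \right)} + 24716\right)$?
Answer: $46556$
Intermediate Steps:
$21531 + \left(V{\left(152,157 \right)} + 24716\right) = 21531 + \left(\left(152 + 157\right) + 24716\right) = 21531 + \left(309 + 24716\right) = 21531 + 25025 = 46556$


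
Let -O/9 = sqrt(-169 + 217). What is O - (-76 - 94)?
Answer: 170 - 36*sqrt(3) ≈ 107.65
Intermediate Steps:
O = -36*sqrt(3) (O = -9*sqrt(-169 + 217) = -36*sqrt(3) ≈ -62.354)
O - (-76 - 94) = -36*sqrt(3) - (-76 - 94) = -36*sqrt(3) - 1*(-170) = -36*sqrt(3) + 170 = 170 - 36*sqrt(3)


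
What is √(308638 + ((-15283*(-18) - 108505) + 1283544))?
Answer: 3*√195419 ≈ 1326.2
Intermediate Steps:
√(308638 + ((-15283*(-18) - 108505) + 1283544)) = √(308638 + ((275094 - 108505) + 1283544)) = √(308638 + (166589 + 1283544)) = √(308638 + 1450133) = √1758771 = 3*√195419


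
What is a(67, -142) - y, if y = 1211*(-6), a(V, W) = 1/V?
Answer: 486823/67 ≈ 7266.0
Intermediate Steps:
y = -7266
a(67, -142) - y = 1/67 - 1*(-7266) = 1/67 + 7266 = 486823/67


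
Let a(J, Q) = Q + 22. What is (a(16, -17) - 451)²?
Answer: 198916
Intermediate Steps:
a(J, Q) = 22 + Q
(a(16, -17) - 451)² = ((22 - 17) - 451)² = (5 - 451)² = (-446)² = 198916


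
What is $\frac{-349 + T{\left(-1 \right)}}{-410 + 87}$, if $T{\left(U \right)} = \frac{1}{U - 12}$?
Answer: $\frac{4538}{4199} \approx 1.0807$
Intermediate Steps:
$T{\left(U \right)} = \frac{1}{-12 + U}$
$\frac{-349 + T{\left(-1 \right)}}{-410 + 87} = \frac{-349 + \frac{1}{-12 - 1}}{-410 + 87} = \frac{-349 + \frac{1}{-13}}{-323} = \left(-349 - \frac{1}{13}\right) \left(- \frac{1}{323}\right) = \left(- \frac{4538}{13}\right) \left(- \frac{1}{323}\right) = \frac{4538}{4199}$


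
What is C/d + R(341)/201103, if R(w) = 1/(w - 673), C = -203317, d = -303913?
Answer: 13574702368219/20291114924948 ≈ 0.66900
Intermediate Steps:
R(w) = 1/(-673 + w)
C/d + R(341)/201103 = -203317/(-303913) + 1/((-673 + 341)*201103) = -203317*(-1/303913) + (1/201103)/(-332) = 203317/303913 - 1/332*1/201103 = 203317/303913 - 1/66766196 = 13574702368219/20291114924948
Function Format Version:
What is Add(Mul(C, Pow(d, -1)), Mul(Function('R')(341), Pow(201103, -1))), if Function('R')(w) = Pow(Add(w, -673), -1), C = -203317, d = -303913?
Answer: Rational(13574702368219, 20291114924948) ≈ 0.66900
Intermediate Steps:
Function('R')(w) = Pow(Add(-673, w), -1)
Add(Mul(C, Pow(d, -1)), Mul(Function('R')(341), Pow(201103, -1))) = Add(Mul(-203317, Pow(-303913, -1)), Mul(Pow(Add(-673, 341), -1), Pow(201103, -1))) = Add(Mul(-203317, Rational(-1, 303913)), Mul(Pow(-332, -1), Rational(1, 201103))) = Add(Rational(203317, 303913), Mul(Rational(-1, 332), Rational(1, 201103))) = Add(Rational(203317, 303913), Rational(-1, 66766196)) = Rational(13574702368219, 20291114924948)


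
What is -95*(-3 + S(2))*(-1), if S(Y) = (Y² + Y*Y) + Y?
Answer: 665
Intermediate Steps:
S(Y) = Y + 2*Y² (S(Y) = (Y² + Y²) + Y = 2*Y² + Y = Y + 2*Y²)
-95*(-3 + S(2))*(-1) = -95*(-3 + 2*(1 + 2*2))*(-1) = -95*(-3 + 2*(1 + 4))*(-1) = -95*(-3 + 2*5)*(-1) = -95*(-3 + 10)*(-1) = -665*(-1) = -95*(-7) = 665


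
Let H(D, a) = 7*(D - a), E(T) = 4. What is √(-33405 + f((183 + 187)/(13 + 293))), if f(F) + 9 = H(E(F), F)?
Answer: I*√86859001/51 ≈ 182.74*I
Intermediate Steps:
H(D, a) = -7*a + 7*D
f(F) = 19 - 7*F (f(F) = -9 + (-7*F + 7*4) = -9 + (-7*F + 28) = -9 + (28 - 7*F) = 19 - 7*F)
√(-33405 + f((183 + 187)/(13 + 293))) = √(-33405 + (19 - 7*(183 + 187)/(13 + 293))) = √(-33405 + (19 - 2590/306)) = √(-33405 + (19 - 7*185/153)) = √(-33405 + (19 - 1295/153)) = √(-33405 + 1612/153) = √(-5109353/153) = I*√86859001/51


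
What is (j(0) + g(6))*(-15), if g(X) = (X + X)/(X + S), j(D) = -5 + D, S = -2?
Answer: 30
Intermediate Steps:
g(X) = 2*X/(-2 + X) (g(X) = (X + X)/(X - 2) = (2*X)/(-2 + X) = 2*X/(-2 + X))
(j(0) + g(6))*(-15) = ((-5 + 0) + 2*6/(-2 + 6))*(-15) = (-5 + 2*6/4)*(-15) = (-5 + 2*6*(¼))*(-15) = (-5 + 3)*(-15) = -2*(-15) = 30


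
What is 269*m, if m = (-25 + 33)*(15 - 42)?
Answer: -58104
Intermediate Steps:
m = -216 (m = 8*(-27) = -216)
269*m = 269*(-216) = -58104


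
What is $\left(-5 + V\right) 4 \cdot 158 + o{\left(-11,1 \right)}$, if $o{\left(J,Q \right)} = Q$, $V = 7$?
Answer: $1265$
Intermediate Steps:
$\left(-5 + V\right) 4 \cdot 158 + o{\left(-11,1 \right)} = \left(-5 + 7\right) 4 \cdot 158 + 1 = 2 \cdot 4 \cdot 158 + 1 = 8 \cdot 158 + 1 = 1264 + 1 = 1265$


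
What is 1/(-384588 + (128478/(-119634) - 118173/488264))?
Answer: -9735495896/3744167707099327 ≈ -2.6002e-6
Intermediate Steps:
1/(-384588 + (128478/(-119634) - 118173/488264)) = 1/(-384588 + (128478*(-1/119634) - 118173*1/488264)) = 1/(-384588 + (-21413/19939 - 118173/488264)) = 1/(-384588 - 12811448479/9735495896) = 1/(-3744167707099327/9735495896) = -9735495896/3744167707099327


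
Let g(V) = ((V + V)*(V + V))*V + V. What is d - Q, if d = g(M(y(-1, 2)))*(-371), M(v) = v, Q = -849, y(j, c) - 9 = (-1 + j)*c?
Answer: -186506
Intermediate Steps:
y(j, c) = 9 + c*(-1 + j) (y(j, c) = 9 + (-1 + j)*c = 9 + c*(-1 + j))
g(V) = V + 4*V**3 (g(V) = ((2*V)*(2*V))*V + V = (4*V**2)*V + V = 4*V**3 + V = V + 4*V**3)
d = -187355 (d = ((9 - 1*2 + 2*(-1)) + 4*(9 - 1*2 + 2*(-1))**3)*(-371) = ((9 - 2 - 2) + 4*(9 - 2 - 2)**3)*(-371) = (5 + 4*5**3)*(-371) = (5 + 4*125)*(-371) = (5 + 500)*(-371) = 505*(-371) = -187355)
d - Q = -187355 - 1*(-849) = -187355 + 849 = -186506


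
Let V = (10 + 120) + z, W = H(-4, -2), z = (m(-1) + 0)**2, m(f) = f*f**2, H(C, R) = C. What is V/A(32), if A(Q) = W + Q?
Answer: 131/28 ≈ 4.6786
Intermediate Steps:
m(f) = f**3
z = 1 (z = ((-1)**3 + 0)**2 = (-1 + 0)**2 = (-1)**2 = 1)
W = -4
V = 131 (V = (10 + 120) + 1 = 130 + 1 = 131)
A(Q) = -4 + Q
V/A(32) = 131/(-4 + 32) = 131/28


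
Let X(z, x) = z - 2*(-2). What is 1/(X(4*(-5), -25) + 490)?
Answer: 1/474 ≈ 0.0021097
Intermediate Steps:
X(z, x) = 4 + z (X(z, x) = z + 4 = 4 + z)
1/(X(4*(-5), -25) + 490) = 1/((4 + 4*(-5)) + 490) = 1/((4 - 20) + 490) = 1/(-16 + 490) = 1/474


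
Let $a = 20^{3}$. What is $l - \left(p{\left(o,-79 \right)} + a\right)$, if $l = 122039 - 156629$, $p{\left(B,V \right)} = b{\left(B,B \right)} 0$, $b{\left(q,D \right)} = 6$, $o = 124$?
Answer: $-42590$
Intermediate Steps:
$a = 8000$
$p{\left(B,V \right)} = 0$ ($p{\left(B,V \right)} = 6 \cdot 0 = 0$)
$l = -34590$ ($l = 122039 - 156629 = -34590$)
$l - \left(p{\left(o,-79 \right)} + a\right) = -34590 - \left(0 + 8000\right) = -34590 - 8000 = -42590$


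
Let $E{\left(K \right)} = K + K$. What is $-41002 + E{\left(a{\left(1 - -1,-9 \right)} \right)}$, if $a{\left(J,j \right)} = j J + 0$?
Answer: $-41038$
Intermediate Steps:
$a{\left(J,j \right)} = J j$ ($a{\left(J,j \right)} = J j + 0 = J j$)
$E{\left(K \right)} = 2 K$
$-41002 + E{\left(a{\left(1 - -1,-9 \right)} \right)} = -41002 + 2 \left(1 - -1\right) \left(-9\right) = -41002 + 2 \left(1 + 1\right) \left(-9\right) = -41002 + 2 \cdot 2 \left(-9\right) = -41002 + 2 \left(-18\right) = -41002 - 36 = -41038$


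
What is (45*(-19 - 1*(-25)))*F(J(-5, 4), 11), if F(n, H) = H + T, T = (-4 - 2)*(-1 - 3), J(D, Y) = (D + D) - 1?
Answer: 9450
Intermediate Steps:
J(D, Y) = -1 + 2*D (J(D, Y) = 2*D - 1 = -1 + 2*D)
T = 24 (T = -6*(-4) = 24)
F(n, H) = 24 + H (F(n, H) = H + 24 = 24 + H)
(45*(-19 - 1*(-25)))*F(J(-5, 4), 11) = (45*(-19 - 1*(-25)))*(24 + 11) = (45*(-19 + 25))*35 = (45*6)*35 = 270*35 = 9450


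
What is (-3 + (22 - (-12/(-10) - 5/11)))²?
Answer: 1008016/3025 ≈ 333.23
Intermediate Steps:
(-3 + (22 - (-12/(-10) - 5/11)))² = (-3 + (22 - (-12*(-⅒) - 5*1/11)))² = (-3 + (22 - (6/5 - 5/11)))² = (-3 + (22 - 1*41/55))² = (-3 + (22 - 41/55))² = (-3 + 1169/55)² = (1004/55)² = 1008016/3025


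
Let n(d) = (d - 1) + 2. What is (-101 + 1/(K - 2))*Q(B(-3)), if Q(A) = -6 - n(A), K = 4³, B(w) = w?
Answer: 12522/31 ≈ 403.94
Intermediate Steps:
n(d) = 1 + d (n(d) = (-1 + d) + 2 = 1 + d)
K = 64
Q(A) = -7 - A (Q(A) = -6 - (1 + A) = -6 + (-1 - A) = -7 - A)
(-101 + 1/(K - 2))*Q(B(-3)) = (-101 + 1/(64 - 2))*(-7 - 1*(-3)) = (-101 + 1/62)*(-7 + 3) = (-101 + 1/62)*(-4) = -6261/62*(-4) = 12522/31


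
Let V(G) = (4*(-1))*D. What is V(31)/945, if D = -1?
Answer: 4/945 ≈ 0.0042328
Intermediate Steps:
V(G) = 4 (V(G) = (4*(-1))*(-1) = -4*(-1) = 4)
V(31)/945 = 4/945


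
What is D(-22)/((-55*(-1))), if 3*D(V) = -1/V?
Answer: 1/3630 ≈ 0.00027548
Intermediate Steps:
D(V) = -1/(3*V) (D(V) = (-1/V)/3 = -1/(3*V))
D(-22)/((-55*(-1))) = (-⅓/(-22))/((-55*(-1))) = -⅓*(-1/22)/55 = (1/66)*(1/55) = 1/3630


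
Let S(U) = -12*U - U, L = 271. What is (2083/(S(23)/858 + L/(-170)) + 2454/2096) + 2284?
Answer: 6926316571/5710552 ≈ 1212.9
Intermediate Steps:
S(U) = -13*U
(2083/(S(23)/858 + L/(-170)) + 2454/2096) + 2284 = (2083/(-13*23/858 + 271/(-170)) + 2454/2096) + 2284 = (2083/(-299*1/858 + 271*(-1/170)) + 2454*(1/2096)) + 2284 = (2083/(-23/66 - 271/170) + 1227/1048) + 2284 = (2083/(-5449/2805) + 1227/1048) + 2284 = (2083*(-2805/5449) + 1227/1048) + 2284 = (-5842815/5449 + 1227/1048) + 2284 = -6116584197/5710552 + 2284 = 6926316571/5710552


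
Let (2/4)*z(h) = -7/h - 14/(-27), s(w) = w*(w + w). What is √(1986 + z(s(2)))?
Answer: √643233/18 ≈ 44.557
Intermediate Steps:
s(w) = 2*w² (s(w) = w*(2*w) = 2*w²)
z(h) = 28/27 - 14/h (z(h) = 2*(-7/h - 14/(-27)) = 2*(-7/h - 14*(-1/27)) = 2*(-7/h + 14/27) = 2*(14/27 - 7/h) = 28/27 - 14/h)
√(1986 + z(s(2))) = √(1986 + (28/27 - 14/(2*2²))) = √(1986 + (28/27 - 14/(2*4))) = √(1986 + (28/27 - 14/8)) = √(1986 + (28/27 - 14*⅛)) = √(1986 + (28/27 - 7/4)) = √(1986 - 77/108) = √(214411/108) = √643233/18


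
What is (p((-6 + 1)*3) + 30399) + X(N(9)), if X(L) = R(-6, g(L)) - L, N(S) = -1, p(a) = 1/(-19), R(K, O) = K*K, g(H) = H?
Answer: 578283/19 ≈ 30436.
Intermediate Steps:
R(K, O) = K²
p(a) = -1/19
X(L) = 36 - L (X(L) = (-6)² - L = 36 - L)
(p((-6 + 1)*3) + 30399) + X(N(9)) = (-1/19 + 30399) + (36 - 1*(-1)) = 577580/19 + (36 + 1) = 577580/19 + 37 = 578283/19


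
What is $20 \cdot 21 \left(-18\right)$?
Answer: $-7560$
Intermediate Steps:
$20 \cdot 21 \left(-18\right) = 420 \left(-18\right) = -7560$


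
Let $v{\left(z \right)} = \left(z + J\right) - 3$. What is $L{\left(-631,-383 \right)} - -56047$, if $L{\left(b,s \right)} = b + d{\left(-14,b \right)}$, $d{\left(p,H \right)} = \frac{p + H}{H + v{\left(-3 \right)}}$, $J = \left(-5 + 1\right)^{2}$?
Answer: $\frac{11471327}{207} \approx 55417.0$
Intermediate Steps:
$J = 16$ ($J = \left(-4\right)^{2} = 16$)
$v{\left(z \right)} = 13 + z$ ($v{\left(z \right)} = \left(z + 16\right) - 3 = \left(16 + z\right) - 3 = 13 + z$)
$d{\left(p,H \right)} = \frac{H + p}{10 + H}$ ($d{\left(p,H \right)} = \frac{p + H}{H + \left(13 - 3\right)} = \frac{H + p}{H + 10} = \frac{H + p}{10 + H}$)
$L{\left(b,s \right)} = b + \frac{-14 + b}{10 + b}$ ($L{\left(b,s \right)} = b + \frac{b - 14}{10 + b} = b + \frac{-14 + b}{10 + b}$)
$L{\left(-631,-383 \right)} - -56047 = \frac{-14 - 631 - 631 \left(10 - 631\right)}{10 - 631} - -56047 = \frac{-14 - 631 - -391851}{-621} + 56047 = - \frac{-14 - 631 + 391851}{621} + 56047 = \left(- \frac{1}{621}\right) 391206 + 56047 = - \frac{130402}{207} + 56047 = \frac{11471327}{207}$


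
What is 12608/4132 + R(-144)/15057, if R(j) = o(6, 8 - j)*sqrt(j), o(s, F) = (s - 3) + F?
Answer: 3152/1033 + 620*I/5019 ≈ 3.0513 + 0.12353*I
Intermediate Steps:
o(s, F) = -3 + F + s (o(s, F) = (-3 + s) + F = -3 + F + s)
R(j) = sqrt(j)*(11 - j) (R(j) = (-3 + (8 - j) + 6)*sqrt(j) = (11 - j)*sqrt(j) = sqrt(j)*(11 - j))
12608/4132 + R(-144)/15057 = 12608/4132 + (sqrt(-144)*(11 - 1*(-144)))/15057 = 12608*(1/4132) + ((12*I)*(11 + 144))*(1/15057) = 3152/1033 + ((12*I)*155)*(1/15057) = 3152/1033 + (1860*I)*(1/15057) = 3152/1033 + 620*I/5019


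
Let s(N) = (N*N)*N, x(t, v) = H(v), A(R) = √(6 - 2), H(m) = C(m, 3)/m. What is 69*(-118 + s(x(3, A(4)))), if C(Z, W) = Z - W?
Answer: -65205/8 ≈ -8150.6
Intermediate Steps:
H(m) = (-3 + m)/m (H(m) = (m - 1*3)/m = (m - 3)/m = (-3 + m)/m)
A(R) = 2 (A(R) = √4 = 2)
x(t, v) = (-3 + v)/v
s(N) = N³ (s(N) = N²*N = N³)
69*(-118 + s(x(3, A(4)))) = 69*(-118 + ((-3 + 2)/2)³) = 69*(-118 + ((½)*(-1))³) = 69*(-118 + (-½)³) = 69*(-118 - ⅛) = 69*(-945/8) = -65205/8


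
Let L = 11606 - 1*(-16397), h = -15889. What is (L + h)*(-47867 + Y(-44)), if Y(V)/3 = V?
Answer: -581459886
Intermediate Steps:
L = 28003 (L = 11606 + 16397 = 28003)
Y(V) = 3*V
(L + h)*(-47867 + Y(-44)) = (28003 - 15889)*(-47867 + 3*(-44)) = 12114*(-47867 - 132) = 12114*(-47999) = -581459886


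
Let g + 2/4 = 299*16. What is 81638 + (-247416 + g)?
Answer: -321989/2 ≈ -1.6099e+5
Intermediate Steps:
g = 9567/2 (g = -½ + 299*16 = -½ + 4784 = 9567/2 ≈ 4783.5)
81638 + (-247416 + g) = 81638 + (-247416 + 9567/2) = 81638 - 485265/2 = -321989/2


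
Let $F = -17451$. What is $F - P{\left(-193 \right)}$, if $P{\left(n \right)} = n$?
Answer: $-17258$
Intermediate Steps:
$F - P{\left(-193 \right)} = -17451 - -193 = -17451 + 193 = -17258$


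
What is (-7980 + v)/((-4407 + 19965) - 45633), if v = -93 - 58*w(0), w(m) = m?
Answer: 2691/10025 ≈ 0.26843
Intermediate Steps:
v = -93 (v = -93 - 58*0 = -93 + 0 = -93)
(-7980 + v)/((-4407 + 19965) - 45633) = (-7980 - 93)/((-4407 + 19965) - 45633) = -8073/(15558 - 45633) = -8073/(-30075) = -8073*(-1/30075) = 2691/10025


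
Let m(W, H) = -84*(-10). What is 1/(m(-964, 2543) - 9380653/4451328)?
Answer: 4451328/3729734867 ≈ 0.0011935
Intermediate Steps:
m(W, H) = 840
1/(m(-964, 2543) - 9380653/4451328) = 1/(840 - 9380653/4451328) = 1/(3729734867/4451328) = 4451328/3729734867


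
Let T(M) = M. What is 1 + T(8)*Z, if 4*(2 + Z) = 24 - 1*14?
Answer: 5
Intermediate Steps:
Z = ½ (Z = -2 + (24 - 1*14)/4 = -2 + (24 - 14)/4 = -2 + (¼)*10 = -2 + 5/2 = ½ ≈ 0.50000)
1 + T(8)*Z = 1 + 8*(½) = 1 + 4 = 5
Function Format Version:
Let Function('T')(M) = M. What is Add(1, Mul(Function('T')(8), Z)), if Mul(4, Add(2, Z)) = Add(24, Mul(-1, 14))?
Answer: 5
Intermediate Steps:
Z = Rational(1, 2) (Z = Add(-2, Mul(Rational(1, 4), Add(24, Mul(-1, 14)))) = Add(-2, Mul(Rational(1, 4), Add(24, -14))) = Add(-2, Mul(Rational(1, 4), 10)) = Add(-2, Rational(5, 2)) = Rational(1, 2) ≈ 0.50000)
Add(1, Mul(Function('T')(8), Z)) = Add(1, Mul(8, Rational(1, 2))) = Add(1, 4) = 5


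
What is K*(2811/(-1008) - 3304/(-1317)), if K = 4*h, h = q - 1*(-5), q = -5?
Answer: 0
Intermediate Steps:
h = 0 (h = -5 - 1*(-5) = -5 + 5 = 0)
K = 0 (K = 4*0 = 0)
K*(2811/(-1008) - 3304/(-1317)) = 0*(2811/(-1008) - 3304/(-1317)) = 0*(2811*(-1/1008) - 3304*(-1/1317)) = 0*(-937/336 + 3304/1317) = 0*(-13765/49168) = 0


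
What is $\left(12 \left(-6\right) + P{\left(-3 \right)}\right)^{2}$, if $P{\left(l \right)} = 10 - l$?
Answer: $3481$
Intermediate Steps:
$\left(12 \left(-6\right) + P{\left(-3 \right)}\right)^{2} = \left(12 \left(-6\right) + \left(10 - -3\right)\right)^{2} = \left(-72 + \left(10 + 3\right)\right)^{2} = \left(-72 + 13\right)^{2} = \left(-59\right)^{2} = 3481$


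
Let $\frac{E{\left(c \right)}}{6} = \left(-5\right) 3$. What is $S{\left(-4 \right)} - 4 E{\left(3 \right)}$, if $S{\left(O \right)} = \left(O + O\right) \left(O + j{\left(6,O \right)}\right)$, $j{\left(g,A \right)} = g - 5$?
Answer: $384$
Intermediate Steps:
$E{\left(c \right)} = -90$ ($E{\left(c \right)} = 6 \left(\left(-5\right) 3\right) = 6 \left(-15\right) = -90$)
$j{\left(g,A \right)} = -5 + g$
$S{\left(O \right)} = 2 O \left(1 + O\right)$ ($S{\left(O \right)} = \left(O + O\right) \left(O + \left(-5 + 6\right)\right) = 2 O \left(O + 1\right) = 2 O \left(1 + O\right)$)
$S{\left(-4 \right)} - 4 E{\left(3 \right)} = 2 \left(-4\right) \left(1 - 4\right) - -360 = 2 \left(-4\right) \left(-3\right) + 360 = 24 + 360 = 384$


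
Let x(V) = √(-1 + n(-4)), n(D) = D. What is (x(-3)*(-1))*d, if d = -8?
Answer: 8*I*√5 ≈ 17.889*I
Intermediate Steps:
x(V) = I*√5 (x(V) = √(-1 - 4) = √(-5) = I*√5)
(x(-3)*(-1))*d = ((I*√5)*(-1))*(-8) = -I*√5*(-8) = 8*I*√5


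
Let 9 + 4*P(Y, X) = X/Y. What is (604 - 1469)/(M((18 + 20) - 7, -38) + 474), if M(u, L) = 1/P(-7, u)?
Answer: -40655/22264 ≈ -1.8260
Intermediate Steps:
P(Y, X) = -9/4 + X/(4*Y) (P(Y, X) = -9/4 + (X/Y)/4 = -9/4 + X/(4*Y))
M(u, L) = 1/(-9/4 - u/28) (M(u, L) = 1/((¼)*(u - 9*(-7))/(-7)) = 1/((¼)*(-⅐)*(u + 63)) = 1/((¼)*(-⅐)*(63 + u)) = 1/(-9/4 - u/28))
(604 - 1469)/(M((18 + 20) - 7, -38) + 474) = (604 - 1469)/(-28/(63 + ((18 + 20) - 7)) + 474) = -865/(-28/(63 + (38 - 7)) + 474) = -865/(-28/(63 + 31) + 474) = -865/(-28/94 + 474) = -865/(-28*1/94 + 474) = -865/(-14/47 + 474) = -865/22264/47 = -865*47/22264 = -40655/22264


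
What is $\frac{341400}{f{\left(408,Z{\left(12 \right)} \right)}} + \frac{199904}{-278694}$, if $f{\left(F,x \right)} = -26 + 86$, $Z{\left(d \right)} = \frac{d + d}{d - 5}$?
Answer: $\frac{792784478}{139347} \approx 5689.3$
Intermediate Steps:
$Z{\left(d \right)} = \frac{2 d}{-5 + d}$
$f{\left(F,x \right)} = 60$
$\frac{341400}{f{\left(408,Z{\left(12 \right)} \right)}} + \frac{199904}{-278694} = \frac{341400}{60} + \frac{199904}{-278694} = 341400 \cdot \frac{1}{60} + 199904 \left(- \frac{1}{278694}\right) = 5690 - \frac{99952}{139347} = \frac{792784478}{139347}$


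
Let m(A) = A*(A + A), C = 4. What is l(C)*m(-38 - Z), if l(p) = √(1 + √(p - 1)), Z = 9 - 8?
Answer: 3042*√(1 + √3) ≈ 5028.1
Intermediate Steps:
Z = 1
l(p) = √(1 + √(-1 + p))
m(A) = 2*A² (m(A) = A*(2*A) = 2*A²)
l(C)*m(-38 - Z) = √(1 + √(-1 + 4))*(2*(-38 - 1*1)²) = √(1 + √3)*(2*(-38 - 1)²) = √(1 + √3)*(2*(-39)²) = √(1 + √3)*(2*1521) = √(1 + √3)*3042 = 3042*√(1 + √3)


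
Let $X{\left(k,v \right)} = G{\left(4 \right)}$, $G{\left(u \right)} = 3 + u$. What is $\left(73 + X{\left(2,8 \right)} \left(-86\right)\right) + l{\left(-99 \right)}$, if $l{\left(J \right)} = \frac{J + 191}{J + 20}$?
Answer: $- \frac{41883}{79} \approx -530.16$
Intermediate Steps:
$X{\left(k,v \right)} = 7$ ($X{\left(k,v \right)} = 3 + 4 = 7$)
$l{\left(J \right)} = \frac{191 + J}{20 + J}$
$\left(73 + X{\left(2,8 \right)} \left(-86\right)\right) + l{\left(-99 \right)} = \left(73 + 7 \left(-86\right)\right) + \frac{191 - 99}{20 - 99} = \left(73 - 602\right) + \frac{1}{-79} \cdot 92 = -529 - \frac{92}{79} = - \frac{41883}{79}$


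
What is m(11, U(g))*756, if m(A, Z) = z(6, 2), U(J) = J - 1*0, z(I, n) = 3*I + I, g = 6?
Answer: 18144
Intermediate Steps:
z(I, n) = 4*I
U(J) = J (U(J) = J + 0 = J)
m(A, Z) = 24 (m(A, Z) = 4*6 = 24)
m(11, U(g))*756 = 24*756 = 18144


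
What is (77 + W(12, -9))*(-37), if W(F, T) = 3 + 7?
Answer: -3219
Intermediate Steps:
W(F, T) = 10
(77 + W(12, -9))*(-37) = (77 + 10)*(-37) = 87*(-37) = -3219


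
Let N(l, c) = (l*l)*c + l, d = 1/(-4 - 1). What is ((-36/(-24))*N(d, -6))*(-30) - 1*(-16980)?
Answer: 84999/5 ≈ 17000.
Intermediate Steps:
d = -⅕ (d = 1/(-5) = -⅕ ≈ -0.20000)
N(l, c) = l + c*l² (N(l, c) = l²*c + l = c*l² + l = l + c*l²)
((-36/(-24))*N(d, -6))*(-30) - 1*(-16980) = ((-36/(-24))*(-(1 - 6*(-⅕))/5))*(-30) - 1*(-16980) = ((-36*(-1/24))*(-(1 + 6/5)/5))*(-30) + 16980 = (3*(-⅕*11/5)/2)*(-30) + 16980 = ((3/2)*(-11/25))*(-30) + 16980 = -33/50*(-30) + 16980 = 99/5 + 16980 = 84999/5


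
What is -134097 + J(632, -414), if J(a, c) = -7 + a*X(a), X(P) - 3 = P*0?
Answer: -132208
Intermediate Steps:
X(P) = 3 (X(P) = 3 + P*0 = 3 + 0 = 3)
J(a, c) = -7 + 3*a (J(a, c) = -7 + a*3 = -7 + 3*a)
-134097 + J(632, -414) = -134097 + (-7 + 3*632) = -134097 + (-7 + 1896) = -134097 + 1889 = -132208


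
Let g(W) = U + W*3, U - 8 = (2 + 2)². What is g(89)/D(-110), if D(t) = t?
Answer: -291/110 ≈ -2.6455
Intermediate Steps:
U = 24 (U = 8 + (2 + 2)² = 8 + 4² = 8 + 16 = 24)
g(W) = 24 + 3*W (g(W) = 24 + W*3 = 24 + 3*W)
g(89)/D(-110) = (24 + 3*89)/(-110) = (24 + 267)*(-1/110) = 291*(-1/110) = -291/110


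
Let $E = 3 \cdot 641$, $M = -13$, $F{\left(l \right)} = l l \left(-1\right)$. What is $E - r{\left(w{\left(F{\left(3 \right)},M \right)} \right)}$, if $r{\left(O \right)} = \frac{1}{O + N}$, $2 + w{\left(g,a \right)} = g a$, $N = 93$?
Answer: $\frac{399983}{208} \approx 1923.0$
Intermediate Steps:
$F{\left(l \right)} = - l^{2}$ ($F{\left(l \right)} = l^{2} \left(-1\right) = - l^{2}$)
$w{\left(g,a \right)} = -2 + a g$ ($w{\left(g,a \right)} = -2 + g a = -2 + a g$)
$r{\left(O \right)} = \frac{1}{93 + O}$ ($r{\left(O \right)} = \frac{1}{O + 93} = \frac{1}{93 + O}$)
$E = 1923$
$E - r{\left(w{\left(F{\left(3 \right)},M \right)} \right)} = 1923 - \frac{1}{93 - \left(2 + 13 \left(- 3^{2}\right)\right)} = 1923 - \frac{1}{93 - \left(2 + 13 \left(\left(-1\right) 9\right)\right)} = 1923 - \frac{1}{93 - -115} = 1923 - \frac{1}{93 + \left(-2 + 117\right)} = 1923 - \frac{1}{93 + 115} = 1923 - \frac{1}{208} = \frac{399983}{208}$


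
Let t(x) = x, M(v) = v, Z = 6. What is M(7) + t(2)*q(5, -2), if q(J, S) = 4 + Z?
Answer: 27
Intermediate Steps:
q(J, S) = 10 (q(J, S) = 4 + 6 = 10)
M(7) + t(2)*q(5, -2) = 7 + 2*10 = 7 + 20 = 27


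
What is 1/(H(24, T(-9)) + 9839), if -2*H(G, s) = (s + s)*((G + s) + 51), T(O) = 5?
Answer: 1/9439 ≈ 0.00010594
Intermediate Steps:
H(G, s) = -s*(51 + G + s) (H(G, s) = -(s + s)*((G + s) + 51)/2 = -2*s*(51 + G + s)/2 = -s*(51 + G + s))
1/(H(24, T(-9)) + 9839) = 1/(-1*5*(51 + 24 + 5) + 9839) = 1/(-1*5*80 + 9839) = 1/(-400 + 9839) = 1/9439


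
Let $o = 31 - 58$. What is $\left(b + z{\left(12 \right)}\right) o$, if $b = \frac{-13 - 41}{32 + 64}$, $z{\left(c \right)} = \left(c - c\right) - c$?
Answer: $\frac{5427}{16} \approx 339.19$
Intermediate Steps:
$z{\left(c \right)} = - c$ ($z{\left(c \right)} = 0 - c = - c$)
$b = - \frac{9}{16}$ ($b = - \frac{54}{96} = \left(-54\right) \frac{1}{96} = - \frac{9}{16} \approx -0.5625$)
$o = -27$
$\left(b + z{\left(12 \right)}\right) o = \left(- \frac{9}{16} - 12\right) \left(-27\right) = \left(- \frac{201}{16}\right) \left(-27\right) = \frac{5427}{16}$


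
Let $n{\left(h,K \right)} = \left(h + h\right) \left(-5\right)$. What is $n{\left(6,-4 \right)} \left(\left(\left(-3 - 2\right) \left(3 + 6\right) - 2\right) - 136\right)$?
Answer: $10980$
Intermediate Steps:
$n{\left(h,K \right)} = - 10 h$ ($n{\left(h,K \right)} = 2 h \left(-5\right) = - 10 h$)
$n{\left(6,-4 \right)} \left(\left(\left(-3 - 2\right) \left(3 + 6\right) - 2\right) - 136\right) = \left(-10\right) 6 \left(\left(\left(-3 - 2\right) \left(3 + 6\right) - 2\right) - 136\right) = - 60 \left(\left(\left(-3 - 2\right) 9 - 2\right) - 136\right) = - 60 \left(\left(\left(-5\right) 9 - 2\right) - 136\right) = - 60 \left(\left(-45 - 2\right) - 136\right) = - 60 \left(-47 - 136\right) = \left(-60\right) \left(-183\right) = 10980$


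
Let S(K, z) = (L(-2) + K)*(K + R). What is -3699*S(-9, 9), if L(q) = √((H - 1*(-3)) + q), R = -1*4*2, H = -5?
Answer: -565947 + 125766*I ≈ -5.6595e+5 + 1.2577e+5*I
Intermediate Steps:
R = -8 (R = -4*2 = -8)
L(q) = √(-2 + q) (L(q) = √((-5 - 1*(-3)) + q) = √((-5 + 3) + q) = √(-2 + q))
S(K, z) = (-8 + K)*(K + 2*I) (S(K, z) = (√(-2 - 2) + K)*(K - 8) = (√(-4) + K)*(-8 + K) = (2*I + K)*(-8 + K) = (K + 2*I)*(-8 + K) = (-8 + K)*(K + 2*I))
-3699*S(-9, 9) = -3699*((-9)² - 16*I + 2*(-9)*(-4 + I)) = -3699*(81 - 16*I + (72 - 18*I)) = -3699*(153 - 34*I) = -565947 + 125766*I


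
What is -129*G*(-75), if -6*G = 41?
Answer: -132225/2 ≈ -66113.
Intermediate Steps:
G = -41/6 (G = -1/6*41 = -41/6 ≈ -6.8333)
-129*G*(-75) = -129*(-41/6)*(-75) = (1763/2)*(-75) = -132225/2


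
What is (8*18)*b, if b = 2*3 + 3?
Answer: 1296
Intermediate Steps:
b = 9 (b = 6 + 3 = 9)
(8*18)*b = (8*18)*9 = 144*9 = 1296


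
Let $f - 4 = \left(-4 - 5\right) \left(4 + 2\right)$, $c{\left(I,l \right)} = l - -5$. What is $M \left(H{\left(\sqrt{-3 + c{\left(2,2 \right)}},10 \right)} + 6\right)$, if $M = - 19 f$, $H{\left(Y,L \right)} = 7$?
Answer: $12350$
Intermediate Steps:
$c{\left(I,l \right)} = 5 + l$ ($c{\left(I,l \right)} = l + 5 = 5 + l$)
$f = -50$ ($f = 4 + \left(-4 - 5\right) \left(4 + 2\right) = 4 - 54 = -50$)
$M = 950$ ($M = \left(-19\right) \left(-50\right) = 950$)
$M \left(H{\left(\sqrt{-3 + c{\left(2,2 \right)}},10 \right)} + 6\right) = 950 \left(7 + 6\right) = 950 \cdot 13 = 12350$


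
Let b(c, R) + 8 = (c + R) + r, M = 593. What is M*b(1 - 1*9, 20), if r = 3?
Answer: 4151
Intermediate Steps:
b(c, R) = -5 + R + c (b(c, R) = -8 + ((c + R) + 3) = -8 + ((R + c) + 3) = -8 + (3 + R + c) = -5 + R + c)
M*b(1 - 1*9, 20) = 593*(-5 + 20 + (1 - 1*9)) = 593*(-5 + 20 + (1 - 9)) = 593*(-5 + 20 - 8) = 593*7 = 4151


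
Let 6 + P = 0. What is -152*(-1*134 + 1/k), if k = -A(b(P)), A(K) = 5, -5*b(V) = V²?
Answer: 101992/5 ≈ 20398.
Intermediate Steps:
P = -6 (P = -6 + 0 = -6)
b(V) = -V²/5
k = -5 (k = -1*5 = -5)
-152*(-1*134 + 1/k) = -152*(-1*134 + 1/(-5)) = -152*(-134 - ⅕) = -152*(-671/5) = 101992/5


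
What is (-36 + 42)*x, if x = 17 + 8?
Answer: 150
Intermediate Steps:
x = 25
(-36 + 42)*x = (-36 + 42)*25 = 6*25 = 150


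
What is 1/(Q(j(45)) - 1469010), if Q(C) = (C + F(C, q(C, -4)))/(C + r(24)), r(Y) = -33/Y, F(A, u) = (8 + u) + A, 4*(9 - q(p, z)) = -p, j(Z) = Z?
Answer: -349/512683544 ≈ -6.8073e-7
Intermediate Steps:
q(p, z) = 9 + p/4 (q(p, z) = 9 - (-1)*p/4 = 9 + p/4)
F(A, u) = 8 + A + u
Q(C) = (17 + 9*C/4)/(-11/8 + C) (Q(C) = (C + (8 + C + (9 + C/4)))/(C - 33/24) = (C + (17 + 5*C/4))/(C - 33*1/24) = (17 + 9*C/4)/(C - 11/8) = (17 + 9*C/4)/(-11/8 + C))
1/(Q(j(45)) - 1469010) = 1/(2*(68 + 9*45)/(-11 + 8*45) - 1469010) = 1/(2*(68 + 405)/(-11 + 360) - 1469010) = 1/(2*473/349 - 1469010) = 1/(2*(1/349)*473 - 1469010) = 1/(946/349 - 1469010) = 1/(-512683544/349) = -349/512683544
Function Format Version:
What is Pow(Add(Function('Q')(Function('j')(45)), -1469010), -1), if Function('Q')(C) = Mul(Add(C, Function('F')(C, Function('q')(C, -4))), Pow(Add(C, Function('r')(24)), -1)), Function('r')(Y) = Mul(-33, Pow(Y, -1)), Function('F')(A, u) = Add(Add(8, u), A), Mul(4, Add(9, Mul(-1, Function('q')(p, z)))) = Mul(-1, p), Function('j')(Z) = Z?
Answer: Rational(-349, 512683544) ≈ -6.8073e-7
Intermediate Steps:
Function('q')(p, z) = Add(9, Mul(Rational(1, 4), p)) (Function('q')(p, z) = Add(9, Mul(Rational(-1, 4), Mul(-1, p))) = Add(9, Mul(Rational(1, 4), p)))
Function('F')(A, u) = Add(8, A, u)
Function('Q')(C) = Mul(Pow(Add(Rational(-11, 8), C), -1), Add(17, Mul(Rational(9, 4), C))) (Function('Q')(C) = Mul(Add(C, Add(8, C, Add(9, Mul(Rational(1, 4), C)))), Pow(Add(C, Mul(-33, Pow(24, -1))), -1)) = Mul(Add(C, Add(17, Mul(Rational(5, 4), C))), Pow(Add(C, Mul(-33, Rational(1, 24))), -1)) = Mul(Add(17, Mul(Rational(9, 4), C)), Pow(Add(C, Rational(-11, 8)), -1)) = Mul(Add(17, Mul(Rational(9, 4), C)), Pow(Add(Rational(-11, 8), C), -1)) = Mul(Pow(Add(Rational(-11, 8), C), -1), Add(17, Mul(Rational(9, 4), C))))
Pow(Add(Function('Q')(Function('j')(45)), -1469010), -1) = Pow(Add(Mul(2, Pow(Add(-11, Mul(8, 45)), -1), Add(68, Mul(9, 45))), -1469010), -1) = Pow(Add(Mul(2, Pow(Add(-11, 360), -1), Add(68, 405)), -1469010), -1) = Pow(Add(Mul(2, Pow(349, -1), 473), -1469010), -1) = Pow(Add(Mul(2, Rational(1, 349), 473), -1469010), -1) = Pow(Add(Rational(946, 349), -1469010), -1) = Pow(Rational(-512683544, 349), -1) = Rational(-349, 512683544)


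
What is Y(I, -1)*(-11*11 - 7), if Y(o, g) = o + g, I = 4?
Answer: -384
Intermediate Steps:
Y(o, g) = g + o
Y(I, -1)*(-11*11 - 7) = (-1 + 4)*(-11*11 - 7) = 3*(-121 - 7) = 3*(-128) = -384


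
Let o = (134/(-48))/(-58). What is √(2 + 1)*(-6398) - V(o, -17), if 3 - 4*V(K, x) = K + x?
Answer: -27773/5568 - 6398*√3 ≈ -11087.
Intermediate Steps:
o = 67/1392 (o = (134*(-1/48))*(-1/58) = -67/24*(-1/58) = 67/1392 ≈ 0.048132)
V(K, x) = ¾ - K/4 - x/4 (V(K, x) = ¾ - (K + x)/4 = ¾ + (-K/4 - x/4) = ¾ - K/4 - x/4)
√(2 + 1)*(-6398) - V(o, -17) = √(2 + 1)*(-6398) - (¾ - ¼*67/1392 - ¼*(-17)) = √3*(-6398) - (¾ - 67/5568 + 17/4) = -6398*√3 - 1*27773/5568 = -6398*√3 - 27773/5568 = -27773/5568 - 6398*√3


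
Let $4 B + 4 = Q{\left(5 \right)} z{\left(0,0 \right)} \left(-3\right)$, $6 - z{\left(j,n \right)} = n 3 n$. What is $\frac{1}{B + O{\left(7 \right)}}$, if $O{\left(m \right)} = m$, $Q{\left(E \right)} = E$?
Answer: $- \frac{2}{33} \approx -0.060606$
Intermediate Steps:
$z{\left(j,n \right)} = 6 - 3 n^{2}$ ($z{\left(j,n \right)} = 6 - n 3 n = 6 - 3 n n = 6 - 3 n^{2}$)
$B = - \frac{47}{2}$ ($B = -1 + \frac{5 \left(6 - 3 \cdot 0^{2}\right) \left(-3\right)}{4} = -1 + \frac{5 \left(6 - 0\right) \left(-3\right)}{4} = -1 + \frac{5 \left(6 + 0\right) \left(-3\right)}{4} = -1 + \frac{5 \cdot 6 \left(-3\right)}{4} = -1 + \frac{30 \left(-3\right)}{4} = -1 + \frac{1}{4} \left(-90\right) = -1 - \frac{45}{2} = - \frac{47}{2} \approx -23.5$)
$\frac{1}{B + O{\left(7 \right)}} = \frac{1}{- \frac{47}{2} + 7} = \frac{1}{- \frac{33}{2}} = - \frac{2}{33}$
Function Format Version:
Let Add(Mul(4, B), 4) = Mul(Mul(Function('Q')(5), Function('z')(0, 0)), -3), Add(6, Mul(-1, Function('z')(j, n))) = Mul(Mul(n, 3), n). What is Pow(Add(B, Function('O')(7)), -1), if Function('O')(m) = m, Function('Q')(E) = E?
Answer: Rational(-2, 33) ≈ -0.060606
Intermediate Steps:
Function('z')(j, n) = Add(6, Mul(-3, Pow(n, 2))) (Function('z')(j, n) = Add(6, Mul(-1, Mul(Mul(n, 3), n))) = Add(6, Mul(-1, Mul(Mul(3, n), n))) = Add(6, Mul(-1, Mul(3, Pow(n, 2)))) = Add(6, Mul(-3, Pow(n, 2))))
B = Rational(-47, 2) (B = Add(-1, Mul(Rational(1, 4), Mul(Mul(5, Add(6, Mul(-3, Pow(0, 2)))), -3))) = Add(-1, Mul(Rational(1, 4), Mul(Mul(5, Add(6, Mul(-3, 0))), -3))) = Add(-1, Mul(Rational(1, 4), Mul(Mul(5, Add(6, 0)), -3))) = Add(-1, Mul(Rational(1, 4), Mul(Mul(5, 6), -3))) = Add(-1, Mul(Rational(1, 4), Mul(30, -3))) = Add(-1, Mul(Rational(1, 4), -90)) = Add(-1, Rational(-45, 2)) = Rational(-47, 2) ≈ -23.500)
Pow(Add(B, Function('O')(7)), -1) = Pow(Add(Rational(-47, 2), 7), -1) = Pow(Rational(-33, 2), -1) = Rational(-2, 33)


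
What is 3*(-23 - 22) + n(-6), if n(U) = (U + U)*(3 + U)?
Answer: -99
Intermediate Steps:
n(U) = 2*U*(3 + U) (n(U) = (2*U)*(3 + U) = 2*U*(3 + U))
3*(-23 - 22) + n(-6) = 3*(-23 - 22) + 2*(-6)*(3 - 6) = 3*(-45) + 2*(-6)*(-3) = -135 + 36 = -99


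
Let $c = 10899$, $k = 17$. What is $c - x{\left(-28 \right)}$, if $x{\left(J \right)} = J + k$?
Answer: $10910$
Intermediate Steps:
$x{\left(J \right)} = 17 + J$ ($x{\left(J \right)} = J + 17 = 17 + J$)
$c - x{\left(-28 \right)} = 10899 - \left(17 - 28\right) = 10899 - -11 = 10899 + 11 = 10910$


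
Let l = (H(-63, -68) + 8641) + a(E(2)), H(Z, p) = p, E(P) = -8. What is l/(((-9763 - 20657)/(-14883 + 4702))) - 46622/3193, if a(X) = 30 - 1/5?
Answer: 231867503977/80942550 ≈ 2864.6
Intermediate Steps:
a(X) = 149/5 (a(X) = 30 - 1*1/5 = 30 - 1/5 = 149/5)
l = 43014/5 (l = (-68 + 8641) + 149/5 = 8573 + 149/5 = 43014/5 ≈ 8602.8)
l/(((-9763 - 20657)/(-14883 + 4702))) - 46622/3193 = 43014/(5*(((-9763 - 20657)/(-14883 + 4702)))) - 46622/3193 = 43014/(5*((-30420/(-10181)))) - 46622*1/3193 = 43014/(5*((-30420*(-1/10181)))) - 46622/3193 = 43014/(5*(30420/10181)) - 46622/3193 = (43014/5)*(10181/30420) - 46622/3193 = 72987589/25350 - 46622/3193 = 231867503977/80942550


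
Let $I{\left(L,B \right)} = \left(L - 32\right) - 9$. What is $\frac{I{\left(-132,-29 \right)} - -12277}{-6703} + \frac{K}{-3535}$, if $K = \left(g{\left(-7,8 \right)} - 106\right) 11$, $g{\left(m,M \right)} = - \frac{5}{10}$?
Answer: $- \frac{69870151}{47390210} \approx -1.4744$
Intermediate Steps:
$I{\left(L,B \right)} = -41 + L$ ($I{\left(L,B \right)} = \left(-32 + L\right) - 9 = -41 + L$)
$g{\left(m,M \right)} = - \frac{1}{2}$ ($g{\left(m,M \right)} = \left(-5\right) \frac{1}{10} = - \frac{1}{2}$)
$K = - \frac{2343}{2}$ ($K = \left(- \frac{1}{2} - 106\right) 11 = \left(- \frac{213}{2}\right) 11 = - \frac{2343}{2} \approx -1171.5$)
$\frac{I{\left(-132,-29 \right)} - -12277}{-6703} + \frac{K}{-3535} = \frac{\left(-41 - 132\right) - -12277}{-6703} - \frac{2343}{2 \left(-3535\right)} = \left(-173 + 12277\right) \left(- \frac{1}{6703}\right) - - \frac{2343}{7070} = 12104 \left(- \frac{1}{6703}\right) + \frac{2343}{7070} = - \frac{12104}{6703} + \frac{2343}{7070} = - \frac{69870151}{47390210}$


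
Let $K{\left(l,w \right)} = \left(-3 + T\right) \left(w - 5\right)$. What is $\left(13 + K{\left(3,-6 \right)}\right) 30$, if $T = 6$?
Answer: $-600$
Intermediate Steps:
$K{\left(l,w \right)} = -15 + 3 w$ ($K{\left(l,w \right)} = \left(-3 + 6\right) \left(w - 5\right) = 3 \left(-5 + w\right) = -15 + 3 w$)
$\left(13 + K{\left(3,-6 \right)}\right) 30 = \left(13 + \left(-15 + 3 \left(-6\right)\right)\right) 30 = \left(13 - 33\right) 30 = \left(-20\right) 30 = -600$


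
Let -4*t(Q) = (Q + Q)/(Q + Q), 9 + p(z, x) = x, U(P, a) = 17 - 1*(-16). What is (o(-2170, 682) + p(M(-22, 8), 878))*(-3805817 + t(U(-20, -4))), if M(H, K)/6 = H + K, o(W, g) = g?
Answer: -23611290219/4 ≈ -5.9028e+9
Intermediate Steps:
U(P, a) = 33 (U(P, a) = 17 + 16 = 33)
M(H, K) = 6*H + 6*K (M(H, K) = 6*(H + K) = 6*H + 6*K)
p(z, x) = -9 + x
t(Q) = -¼ (t(Q) = -(Q + Q)/(4*(Q + Q)) = -2*Q/(4*(2*Q)) = -2*Q*1/(2*Q)/4 = -¼*1 = -¼)
(o(-2170, 682) + p(M(-22, 8), 878))*(-3805817 + t(U(-20, -4))) = (682 + (-9 + 878))*(-3805817 - ¼) = (682 + 869)*(-15223269/4) = 1551*(-15223269/4) = -23611290219/4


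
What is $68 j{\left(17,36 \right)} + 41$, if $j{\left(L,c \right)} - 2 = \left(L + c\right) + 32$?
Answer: $5957$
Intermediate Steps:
$j{\left(L,c \right)} = 34 + L + c$ ($j{\left(L,c \right)} = 2 + \left(\left(L + c\right) + 32\right) = 2 + \left(32 + L + c\right) = 34 + L + c$)
$68 j{\left(17,36 \right)} + 41 = 68 \left(34 + 17 + 36\right) + 41 = 68 \cdot 87 + 41 = 5916 + 41 = 5957$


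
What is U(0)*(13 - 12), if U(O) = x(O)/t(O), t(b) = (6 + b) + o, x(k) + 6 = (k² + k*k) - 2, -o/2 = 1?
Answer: -2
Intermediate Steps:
o = -2 (o = -2*1 = -2)
x(k) = -8 + 2*k² (x(k) = -6 + ((k² + k*k) - 2) = -6 + ((k² + k²) - 2) = -6 + (2*k² - 2) = -6 + (-2 + 2*k²) = -8 + 2*k²)
t(b) = 4 + b (t(b) = (6 + b) - 2 = 4 + b)
U(O) = (-8 + 2*O²)/(4 + O)
U(0)*(13 - 12) = (2*(-4 + 0²)/(4 + 0))*(13 - 12) = (2*(-4 + 0)/4)*1 = (2*(¼)*(-4))*1 = -2*1 = -2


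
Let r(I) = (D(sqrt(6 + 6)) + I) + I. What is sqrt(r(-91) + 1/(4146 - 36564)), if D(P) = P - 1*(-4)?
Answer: sqrt(-20784998810 + 233539272*sqrt(3))/10806 ≈ 13.211*I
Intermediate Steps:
D(P) = 4 + P (D(P) = P + 4 = 4 + P)
r(I) = 4 + 2*I + 2*sqrt(3) (r(I) = ((4 + sqrt(6 + 6)) + I) + I = ((4 + sqrt(12)) + I) + I = ((4 + 2*sqrt(3)) + I) + I = (4 + I + 2*sqrt(3)) + I = 4 + 2*I + 2*sqrt(3))
sqrt(r(-91) + 1/(4146 - 36564)) = sqrt((4 + 2*(-91) + 2*sqrt(3)) + 1/(4146 - 36564)) = sqrt((4 - 182 + 2*sqrt(3)) + 1/(-32418)) = sqrt((-178 + 2*sqrt(3)) - 1/32418) = sqrt(-5770405/32418 + 2*sqrt(3))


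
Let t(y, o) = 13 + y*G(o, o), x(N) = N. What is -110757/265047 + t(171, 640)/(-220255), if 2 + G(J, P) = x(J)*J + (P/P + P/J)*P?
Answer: -6215545675044/19459308995 ≈ -319.41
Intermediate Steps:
G(J, P) = -2 + J**2 + P*(1 + P/J) (G(J, P) = -2 + (J*J + (P/P + P/J)*P) = -2 + (J**2 + (1 + P/J)*P) = -2 + (J**2 + P*(1 + P/J)) = -2 + J**2 + P*(1 + P/J))
t(y, o) = 13 + y*(-2 + o**2 + 2*o) (t(y, o) = 13 + y*(-2 + o + o**2 + o**2/o) = 13 + y*(-2 + o + o**2 + o) = 13 + y*(-2 + o**2 + 2*o))
-110757/265047 + t(171, 640)/(-220255) = -110757/265047 + (13 + 171*(-2 + 640**2 + 2*640))/(-220255) = -110757*1/265047 + (13 + 171*(-2 + 409600 + 1280))*(-1/220255) = -36919/88349 + (13 + 171*410878)*(-1/220255) = -36919/88349 + (13 + 70260138)*(-1/220255) = -36919/88349 + 70260151*(-1/220255) = -36919/88349 - 70260151/220255 = -6215545675044/19459308995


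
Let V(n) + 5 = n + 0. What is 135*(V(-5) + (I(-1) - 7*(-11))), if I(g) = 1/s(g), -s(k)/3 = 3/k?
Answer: 9060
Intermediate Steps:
V(n) = -5 + n (V(n) = -5 + (n + 0) = -5 + n)
s(k) = -9/k
I(g) = -g/9 (I(g) = 1/(-9/g) = -g/9)
135*(V(-5) + (I(-1) - 7*(-11))) = 135*((-5 - 5) + (-⅑*(-1) - 7*(-11))) = 135*(-10 + (⅑ + 77)) = 135*(-10 + 694/9) = 135*(604/9) = 9060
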